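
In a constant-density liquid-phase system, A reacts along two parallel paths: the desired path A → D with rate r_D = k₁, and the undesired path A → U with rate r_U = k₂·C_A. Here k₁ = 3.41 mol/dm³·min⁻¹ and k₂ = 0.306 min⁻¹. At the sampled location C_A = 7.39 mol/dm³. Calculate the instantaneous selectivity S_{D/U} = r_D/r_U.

1.51

S_{D/U} = r_D/r_U = (k₁)/(k₂·C_A) = (k₁/k₂)·C_A⁻¹.
= (3.41) / (0.306×7.390) = 3.410/2.261 = 1.51.
The undesired path is higher order in A, so low C_A (CSTR or dilute feed) favours D.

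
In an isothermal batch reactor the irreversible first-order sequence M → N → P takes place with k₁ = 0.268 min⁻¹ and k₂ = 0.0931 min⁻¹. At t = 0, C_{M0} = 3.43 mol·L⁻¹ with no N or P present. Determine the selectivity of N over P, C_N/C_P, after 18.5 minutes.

For first-order series with pure M initially, C_N(t) = k₁C_{M0}/(k₂−k₁)·(e^(−k₁t) − e^(−k₂t)).
e^(−k₁t) = e^(−0.268×18.5) = e^(−4.958) = 0.007027; e^(−k₂t) = e^(−1.722) = 0.1786.
C_N = 0.268×3.43/(0.0931−0.268) × (0.007027−0.1786) = (-5.256)×(-0.1716) = 0.9020 mol·L⁻¹.
C_M = C_{M0}e^(−k₁t) = 0.02410 mol·L⁻¹, so C_P = C_{M0}−C_M−C_N = 2.504 mol·L⁻¹; C_N/C_P = 0.360.

0.360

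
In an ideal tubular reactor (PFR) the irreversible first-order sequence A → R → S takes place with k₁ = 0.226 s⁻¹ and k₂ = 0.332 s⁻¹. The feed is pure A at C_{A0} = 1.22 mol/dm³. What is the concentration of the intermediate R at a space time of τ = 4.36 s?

0.359 mol/dm³

For first-order series with pure A initially, C_R(τ) = k₁C_{A0}/(k₂−k₁)·(e^(−k₁τ) − e^(−k₂τ)).
e^(−k₁τ) = e^(−0.226×4.36) = e^(−0.9854) = 0.3733; e^(−k₂τ) = e^(−1.448) = 0.2352.
C_R = 0.226×1.22/(0.332−0.226) × (0.3733−0.2352) = 2.601×0.1382 = 0.3594 mol/dm³.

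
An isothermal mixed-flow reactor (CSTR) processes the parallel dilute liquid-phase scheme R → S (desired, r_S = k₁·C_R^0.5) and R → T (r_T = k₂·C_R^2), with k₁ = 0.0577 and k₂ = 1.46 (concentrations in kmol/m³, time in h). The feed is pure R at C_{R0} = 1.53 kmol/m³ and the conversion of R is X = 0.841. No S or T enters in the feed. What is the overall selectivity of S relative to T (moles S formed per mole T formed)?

0.329

Exit C_R = C_{R0}(1−X) = 1.53×0.159 = 0.2433 kmol/m³.
Rates in a CSTR are evaluated at the outlet concentration: r_S = 0.0577×0.2433^0.5 = 0.02846, r_T = 1.46×0.2433^2 = 0.08640.
Overall selectivity = C_S/C_T = r_Sτ/(r_Tτ) = r_S/r_T = 0.329.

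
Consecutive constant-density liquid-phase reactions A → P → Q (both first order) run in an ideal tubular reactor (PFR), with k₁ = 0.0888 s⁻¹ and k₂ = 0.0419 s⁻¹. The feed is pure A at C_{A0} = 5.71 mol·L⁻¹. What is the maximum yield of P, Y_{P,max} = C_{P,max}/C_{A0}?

0.511

For a first-order series the maximum intermediate yield is C_{P,max}/C_{A0} = (k₁/k₂)^[k₂/(k₂−k₁)].
= (0.0888/0.0419)^(0.0419/(0.0419−0.0888)) = (2.119)^(-0.8934) = 0.5112.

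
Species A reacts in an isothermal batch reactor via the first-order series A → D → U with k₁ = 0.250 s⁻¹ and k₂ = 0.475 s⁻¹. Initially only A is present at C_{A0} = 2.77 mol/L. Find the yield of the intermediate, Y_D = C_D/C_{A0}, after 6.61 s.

For first-order series with pure A initially, C_D(t) = k₁C_{A0}/(k₂−k₁)·(e^(−k₁t) − e^(−k₂t)).
e^(−k₁t) = e^(−0.250×6.61) = e^(−1.653) = 0.1916; e^(−k₂t) = e^(−3.140) = 0.04329.
C_D = 0.250×2.77/(0.475−0.250) × (0.1916−0.04329) = 3.078×0.1483 = 0.4564 mol/L.
Y_D = C_D/C_{A0} = 0.4564/2.77 = 0.165.

0.165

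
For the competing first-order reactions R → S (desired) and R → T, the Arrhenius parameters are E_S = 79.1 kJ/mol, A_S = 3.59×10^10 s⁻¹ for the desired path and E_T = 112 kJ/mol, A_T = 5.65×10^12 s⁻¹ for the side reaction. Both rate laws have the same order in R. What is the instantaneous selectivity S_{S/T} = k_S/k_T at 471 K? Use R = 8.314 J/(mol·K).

With equal orders, S_{S/T} = k_S/k_T = (A_S/A_T)·exp[(E_T−E_S)/(RT)].
(E_T−E_S)/(RT) = (112−79.1)×10³/(8.314×471) = 32900/3916 = 8.402.
k_S/k_T = (3.59×10^10/5.65×10^12)·exp(8.402) = 0.006354 × 4454 = 28.3.
Since E_S < E_T, lowering the temperature improves selectivity toward S.

28.3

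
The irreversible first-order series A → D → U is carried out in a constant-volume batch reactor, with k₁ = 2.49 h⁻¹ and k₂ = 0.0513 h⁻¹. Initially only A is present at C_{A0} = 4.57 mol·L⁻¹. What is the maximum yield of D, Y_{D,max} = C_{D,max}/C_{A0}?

0.922

For a first-order series the maximum intermediate yield is C_{D,max}/C_{A0} = (k₁/k₂)^[k₂/(k₂−k₁)].
= (2.49/0.0513)^(0.0513/(0.0513−2.49)) = (48.54)^(-0.02104) = 0.9216.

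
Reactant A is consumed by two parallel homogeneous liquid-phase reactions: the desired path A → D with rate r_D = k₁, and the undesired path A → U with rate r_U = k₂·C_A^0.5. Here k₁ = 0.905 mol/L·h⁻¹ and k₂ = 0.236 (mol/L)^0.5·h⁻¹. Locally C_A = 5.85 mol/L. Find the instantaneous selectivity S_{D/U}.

S_{D/U} = r_D/r_U = (k₁)/(k₂·C_A^0.5) = (k₁/k₂)·C_A^-0.5.
= (0.905) / (0.236×5.850^0.5) = 0.9050/0.5708 = 1.59.

1.59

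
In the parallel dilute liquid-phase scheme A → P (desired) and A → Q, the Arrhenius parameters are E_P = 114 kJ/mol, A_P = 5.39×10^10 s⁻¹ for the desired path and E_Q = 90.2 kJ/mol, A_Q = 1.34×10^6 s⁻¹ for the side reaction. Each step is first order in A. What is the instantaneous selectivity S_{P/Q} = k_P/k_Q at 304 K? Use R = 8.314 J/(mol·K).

3.27

k_P/k_Q = (A_P/A_Q)·exp[−(E_P−E_Q)/(RT)] = (A_P/A_Q)·exp[(E_Q−E_P)/(RT)].
(E_Q−E_P)/(RT) = (90.2−114)×10³/(8.314×304) = -23800/2527 = -9.417.
k_P/k_Q = (5.39×10^10/1.34×10^6)·exp(-9.417) = 40224 × 8.136×10^-5 = 3.27.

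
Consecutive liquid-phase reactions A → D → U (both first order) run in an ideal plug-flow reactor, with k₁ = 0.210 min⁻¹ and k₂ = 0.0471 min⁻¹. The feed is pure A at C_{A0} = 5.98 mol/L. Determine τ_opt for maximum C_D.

The intermediate peaks when r₁ = r₂, i.e. k₁e^(−k₁τ) = k₂e^(−k₂τ), giving τ_opt = ln(k₂/k₁)/(k₂−k₁).
= ln(0.0471/0.210)/(0.0471−0.210) = ln(0.2243)/-0.1629 = -1.495/-0.1629 = 9.18 min.

9.18 min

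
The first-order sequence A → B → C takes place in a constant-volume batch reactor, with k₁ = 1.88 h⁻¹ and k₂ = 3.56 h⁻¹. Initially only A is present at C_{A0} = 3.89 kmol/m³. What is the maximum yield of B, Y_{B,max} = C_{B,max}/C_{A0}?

At the optimum, C_{B,max}/C_{A0} = (k₁/k₂)^[k₂/(k₂−k₁)].
= (1.88/3.56)^(3.56/(3.56−1.88)) = (0.5281)^(2.119) = 0.2585.

0.258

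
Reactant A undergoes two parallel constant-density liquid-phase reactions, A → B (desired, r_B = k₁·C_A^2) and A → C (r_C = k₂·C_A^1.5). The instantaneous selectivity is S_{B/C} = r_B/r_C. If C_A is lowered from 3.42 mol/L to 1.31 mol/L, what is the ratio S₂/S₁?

0.619

S_{B/C} = (k₁/k₂)·C_A^0.5, so S₂/S₁ = (C_{A,2}/C_{A,1})^0.5.
= (1.31/3.42)^0.5 = (0.3830)^0.5 = 0.619.
Selectivity toward B falls as C_A falls — high-concentration operation is favoured.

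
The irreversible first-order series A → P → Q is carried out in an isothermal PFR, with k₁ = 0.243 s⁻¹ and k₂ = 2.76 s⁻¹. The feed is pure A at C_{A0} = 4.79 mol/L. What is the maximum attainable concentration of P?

0.334 mol/L

At the optimum, C_{P,max}/C_{A0} = (k₁/k₂)^[k₂/(k₂−k₁)].
= (0.243/2.76)^(2.76/(2.76−0.243)) = (0.08804)^(1.097) = 0.06963.
C_{P,max} = 0.06963×4.79 = 0.334 mol/L.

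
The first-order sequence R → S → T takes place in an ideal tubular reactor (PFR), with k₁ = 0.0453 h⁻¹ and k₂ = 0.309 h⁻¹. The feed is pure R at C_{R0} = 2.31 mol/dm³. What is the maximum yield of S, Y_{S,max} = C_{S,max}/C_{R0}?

Evaluating C_S at τ_opt = ln(k₂/k₁)/(k₂−k₁) gives C_{S,max}/C_{R0} = (k₁/k₂)^[k₂/(k₂−k₁)].
= (0.0453/0.309)^(0.309/(0.309−0.0453)) = (0.1466)^(1.172) = 0.1054.

0.105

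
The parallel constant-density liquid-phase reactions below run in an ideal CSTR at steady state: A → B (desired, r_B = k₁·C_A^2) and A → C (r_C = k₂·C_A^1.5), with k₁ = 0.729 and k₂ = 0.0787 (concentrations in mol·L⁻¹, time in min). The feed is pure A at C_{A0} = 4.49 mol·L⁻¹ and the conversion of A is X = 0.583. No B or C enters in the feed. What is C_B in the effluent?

2.43 mol·L⁻¹

Exit C_A = C_{A0}(1−X) = 4.49×0.417 = 1.872 mol·L⁻¹.
In a CSTR the entire volume is at exit conditions, so r_B = 0.729×1.872^2 = 2.556 and r_C = 0.0787×1.872^1.5 = 0.2016.
Fraction of consumed A going to B: r_B/(r_B+r_C) = 0.9269.
C_B = 0.9269·C_{A0}·X = 0.9269×4.49×0.583 = 2.43 mol·L⁻¹.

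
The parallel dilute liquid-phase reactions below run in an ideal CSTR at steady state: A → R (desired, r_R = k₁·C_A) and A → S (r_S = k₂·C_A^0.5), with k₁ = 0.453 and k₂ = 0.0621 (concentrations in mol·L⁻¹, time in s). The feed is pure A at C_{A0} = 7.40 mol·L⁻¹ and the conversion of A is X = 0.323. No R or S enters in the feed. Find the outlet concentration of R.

Exit C_A = C_{A0}(1−X) = 7.40×0.677 = 5.010 mol·L⁻¹.
Rates in a CSTR are evaluated at the outlet concentration: r_R = 0.453×5.010 = 2.269, r_S = 0.0621×5.010^0.5 = 0.1390.
Fraction of consumed A going to R: r_R/(r_R+r_S) = 0.9423.
C_R = 0.9423·C_{A0}·X = 0.9423×7.40×0.323 = 2.25 mol·L⁻¹.

2.25 mol·L⁻¹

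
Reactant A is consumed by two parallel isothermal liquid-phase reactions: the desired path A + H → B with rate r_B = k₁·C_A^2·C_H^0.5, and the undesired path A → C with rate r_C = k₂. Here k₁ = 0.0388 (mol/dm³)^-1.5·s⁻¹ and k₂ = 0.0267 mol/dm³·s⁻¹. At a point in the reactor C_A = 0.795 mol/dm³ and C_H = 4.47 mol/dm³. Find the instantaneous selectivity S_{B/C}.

1.94

S_{B/C} = r_B/r_C = (k₁·C_A^2·C_H^0.5)/(k₂) = (k₁/k₂)·C_A^2·C_H^0.5.
= (0.0388×0.7950^2×4.470^0.5) / (0.0267) = 0.05185/0.02670 = 1.94.
Since the desired path is higher order in A, keeping C_A high (PFR or concentrated feed) favours B.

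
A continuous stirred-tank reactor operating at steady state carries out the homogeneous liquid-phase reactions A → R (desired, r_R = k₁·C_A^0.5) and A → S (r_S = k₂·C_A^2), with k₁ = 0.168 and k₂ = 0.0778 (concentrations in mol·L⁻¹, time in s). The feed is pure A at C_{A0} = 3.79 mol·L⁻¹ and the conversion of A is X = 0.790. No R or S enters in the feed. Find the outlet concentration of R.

2.25 mol·L⁻¹

Exit C_A = C_{A0}(1−X) = 3.79×0.210 = 0.7959 mol·L⁻¹.
Rates in a CSTR are evaluated at the outlet concentration: r_R = 0.168×0.7959^0.5 = 0.1499, r_S = 0.0778×0.7959^2 = 0.04928.
Fraction of consumed A going to R: r_R/(r_R+r_S) = 0.7525.
C_R = 0.7525·C_{A0}·X = 0.7525×3.79×0.790 = 2.25 mol·L⁻¹.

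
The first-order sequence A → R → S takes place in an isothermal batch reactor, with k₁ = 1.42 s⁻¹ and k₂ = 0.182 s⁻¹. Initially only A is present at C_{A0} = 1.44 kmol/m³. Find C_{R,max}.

1.06 kmol/m³

For a first-order series the maximum intermediate yield is C_{R,max}/C_{A0} = (k₁/k₂)^[k₂/(k₂−k₁)].
= (1.42/0.182)^(0.182/(0.182−1.42)) = (7.802)^(-0.1470) = 0.7393.
C_{R,max} = 0.7393×1.44 = 1.06 kmol/m³.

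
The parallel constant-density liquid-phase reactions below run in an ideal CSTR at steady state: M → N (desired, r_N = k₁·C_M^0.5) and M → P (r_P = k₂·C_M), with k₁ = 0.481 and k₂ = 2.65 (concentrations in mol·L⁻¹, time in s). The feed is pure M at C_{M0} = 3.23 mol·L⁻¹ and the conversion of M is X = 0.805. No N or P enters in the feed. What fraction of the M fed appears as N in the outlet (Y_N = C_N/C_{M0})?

Exit C_M = C_{M0}(1−X) = 3.23×0.195 = 0.6298 mol·L⁻¹.
In a CSTR the entire volume is at exit conditions, so r_N = 0.481×0.6298^0.5 = 0.3817 and r_P = 2.65×0.6298 = 1.669.
Fraction of consumed M going to N: r_N/(r_N+r_P) = 0.1861.
C_N = 0.1861·C_{M0}·X = 0.1861×3.23×0.805 = 0.484 mol·L⁻¹; Y_N = C_N/C_{M0} = 0.150.

0.150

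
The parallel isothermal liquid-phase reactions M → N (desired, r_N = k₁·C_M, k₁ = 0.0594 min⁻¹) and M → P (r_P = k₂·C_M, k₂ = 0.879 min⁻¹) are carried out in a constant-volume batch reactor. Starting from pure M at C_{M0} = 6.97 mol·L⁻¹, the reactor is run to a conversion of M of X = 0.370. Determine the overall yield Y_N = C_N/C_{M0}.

C_M = C_{M0}(1−X) = 4.391 mol·L⁻¹.
Both paths are first order in M, so the instantaneous fraction to N is constant: dC_N/d(−C_M) = k₁/(k₁+k₂) = 0.06330.
C_N = 0.06330·(C_{M0}−C_M) = 0.06330×2.579 = 0.163 mol·L⁻¹.
Y_N = C_N/C_{M0} = 0.1632/6.97 = 0.0234.

0.0234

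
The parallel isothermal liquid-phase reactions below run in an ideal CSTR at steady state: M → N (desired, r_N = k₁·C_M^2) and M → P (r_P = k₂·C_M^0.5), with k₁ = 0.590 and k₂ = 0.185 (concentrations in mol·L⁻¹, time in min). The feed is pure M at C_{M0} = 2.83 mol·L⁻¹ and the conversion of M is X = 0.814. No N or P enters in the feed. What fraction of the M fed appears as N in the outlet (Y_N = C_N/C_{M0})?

Exit C_M = C_{M0}(1−X) = 2.83×0.186 = 0.5264 mol·L⁻¹.
Rates in a CSTR are evaluated at the outlet concentration: r_N = 0.590×0.5264^2 = 0.1635, r_P = 0.185×0.5264^0.5 = 0.1342.
Fraction of consumed M going to N: r_N/(r_N+r_P) = 0.5491.
C_N = 0.5491·C_{M0}·X = 0.5491×2.83×0.814 = 1.26 mol·L⁻¹; Y_N = C_N/C_{M0} = 0.447.

0.447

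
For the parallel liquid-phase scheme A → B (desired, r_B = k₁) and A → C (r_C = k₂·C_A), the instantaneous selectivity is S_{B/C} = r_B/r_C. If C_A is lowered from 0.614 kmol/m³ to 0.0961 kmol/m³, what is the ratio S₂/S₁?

S_{B/C} = (k₁/k₂)·C_A⁻¹, so S₂/S₁ = (C_{A,2}/C_{A,1})⁻¹.
= 0.614/0.0961 = 6.39.
Selectivity toward B rises as C_A falls — low-concentration operation is favoured.

6.39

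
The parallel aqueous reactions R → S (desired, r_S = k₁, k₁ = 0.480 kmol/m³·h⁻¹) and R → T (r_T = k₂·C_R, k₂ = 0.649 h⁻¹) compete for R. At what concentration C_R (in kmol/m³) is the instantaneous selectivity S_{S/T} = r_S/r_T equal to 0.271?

2.73 kmol/m³

S_{S/T} = (k₁/k₂)·C_R⁻¹ ⇒ C_R = (S·k₂/k₁)^(-1).
= (0.271×0.649/0.480)^(-1) = (0.3664)^(-1) = 2.73 kmol/m³.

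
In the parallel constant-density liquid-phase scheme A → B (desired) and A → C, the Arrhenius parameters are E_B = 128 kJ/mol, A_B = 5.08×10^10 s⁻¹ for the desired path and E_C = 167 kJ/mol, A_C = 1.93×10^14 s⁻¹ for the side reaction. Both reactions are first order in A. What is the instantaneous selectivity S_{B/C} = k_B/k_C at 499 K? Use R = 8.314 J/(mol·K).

3.18

With equal orders, S_{B/C} = k_B/k_C = (A_B/A_C)·exp[(E_C−E_B)/(RT)].
(E_C−E_B)/(RT) = (167−128)×10³/(8.314×499) = 39000/4149 = 9.401.
k_B/k_C = (5.08×10^10/1.93×10^14)·exp(9.401) = 2.632×10^-4 × 12095 = 3.18.
Since E_B < E_C, lowering the temperature improves selectivity toward B.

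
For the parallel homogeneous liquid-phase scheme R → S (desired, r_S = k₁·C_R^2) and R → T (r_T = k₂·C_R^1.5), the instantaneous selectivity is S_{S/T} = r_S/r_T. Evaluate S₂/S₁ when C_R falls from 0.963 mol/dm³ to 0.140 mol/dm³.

S_{S/T} = (k₁/k₂)·C_R^0.5, so S₂/S₁ = (C_{R,2}/C_{R,1})^0.5.
= (0.140/0.963)^0.5 = (0.1454)^0.5 = 0.381.
Selectivity toward S falls as C_R falls — high-concentration operation is favoured.

0.381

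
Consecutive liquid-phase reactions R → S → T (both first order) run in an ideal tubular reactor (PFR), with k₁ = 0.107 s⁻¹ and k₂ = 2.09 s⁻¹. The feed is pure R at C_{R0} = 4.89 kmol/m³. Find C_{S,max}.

At the optimum, C_{S,max}/C_{R0} = (k₁/k₂)^[k₂/(k₂−k₁)].
= (0.107/2.09)^(2.09/(2.09−0.107)) = (0.05120)^(1.054) = 0.04361.
C_{S,max} = 0.04361×4.89 = 0.213 kmol/m³.

0.213 kmol/m³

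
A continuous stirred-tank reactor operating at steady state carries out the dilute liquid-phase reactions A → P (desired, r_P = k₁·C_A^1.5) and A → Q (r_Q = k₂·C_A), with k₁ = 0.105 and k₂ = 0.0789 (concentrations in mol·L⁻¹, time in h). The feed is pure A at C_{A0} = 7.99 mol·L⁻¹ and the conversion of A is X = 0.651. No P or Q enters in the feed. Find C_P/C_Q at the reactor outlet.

2.22

Exit C_A = C_{A0}(1−X) = 7.99×0.349 = 2.789 mol·L⁻¹.
A CSTR operates uniformly at the exit composition, giving r_P = 0.4889 and r_Q = 0.2200 (each k·C_A^n at C_A = 2.789).
Overall selectivity = C_P/C_Q = r_Pτ/(r_Qτ) = r_P/r_Q = 2.22.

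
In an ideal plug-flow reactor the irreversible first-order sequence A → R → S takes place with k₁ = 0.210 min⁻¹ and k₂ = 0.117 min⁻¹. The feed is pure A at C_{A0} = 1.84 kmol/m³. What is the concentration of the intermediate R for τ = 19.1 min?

For first-order series with pure A initially, C_R(τ) = k₁C_{A0}/(k₂−k₁)·(e^(−k₁τ) − e^(−k₂τ)).
e^(−k₁τ) = e^(−0.210×19.1) = e^(−4.011) = 0.01812; e^(−k₂τ) = e^(−2.235) = 0.1070.
C_R = 0.210×1.84/(0.117−0.210) × (0.01812−0.1070) = (-4.155)×(-0.08891) = 0.3694 kmol/m³.

0.369 kmol/m³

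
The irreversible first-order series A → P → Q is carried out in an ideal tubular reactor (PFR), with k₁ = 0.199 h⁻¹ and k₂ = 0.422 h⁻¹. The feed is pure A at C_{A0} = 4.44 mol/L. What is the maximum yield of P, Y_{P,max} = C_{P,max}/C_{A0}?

Evaluating C_P at τ_opt = ln(k₂/k₁)/(k₂−k₁) gives C_{P,max}/C_{A0} = (k₁/k₂)^[k₂/(k₂−k₁)].
= (0.199/0.422)^(0.422/(0.422−0.199)) = (0.4716)^(1.892) = 0.2411.

0.241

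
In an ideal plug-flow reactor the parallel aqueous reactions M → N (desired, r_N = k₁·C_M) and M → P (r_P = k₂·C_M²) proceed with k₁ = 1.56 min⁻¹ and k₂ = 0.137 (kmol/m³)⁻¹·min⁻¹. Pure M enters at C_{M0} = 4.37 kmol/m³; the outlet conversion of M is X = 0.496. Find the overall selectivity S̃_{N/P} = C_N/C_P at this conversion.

3.49

C_M = C_{M0}(1−X) = 2.202 kmol/m³.
Along a PFR/batch, dC_N/dC_M = −r_N/(r_N+r_P) = −k₁/(k₁+k₂·C_M).
Integrating from C_{M0} to C_M: C_N = (1.56/0.137)·ln[(1.56+0.137·4.37)/(1.56+0.137·2.20)] = 11.39·ln(2.159/1.862) = 1.685 kmol/m³.
C_P = (C_{M0}−C_M)−C_N = 0.4824 kmol/m³; S̃_{N/P} = 1.685/0.4824 = 3.49.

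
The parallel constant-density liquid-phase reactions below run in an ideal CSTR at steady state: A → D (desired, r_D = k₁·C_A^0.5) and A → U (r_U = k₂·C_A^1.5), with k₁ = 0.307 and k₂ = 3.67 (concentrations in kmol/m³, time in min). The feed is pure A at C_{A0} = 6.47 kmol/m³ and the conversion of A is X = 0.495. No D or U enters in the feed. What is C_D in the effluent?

Exit C_A = C_{A0}(1−X) = 6.47×0.505 = 3.267 kmol/m³.
A CSTR operates uniformly at the exit composition, giving r_D = 0.5549 and r_U = 21.68 (each k·C_A^n at C_A = 3.267).
Fraction of consumed A going to D: r_D/(r_D+r_U) = 0.02496.
C_D = 0.02496·C_{A0}·X = 0.02496×6.47×0.495 = 0.0799 kmol/m³.

0.0799 kmol/m³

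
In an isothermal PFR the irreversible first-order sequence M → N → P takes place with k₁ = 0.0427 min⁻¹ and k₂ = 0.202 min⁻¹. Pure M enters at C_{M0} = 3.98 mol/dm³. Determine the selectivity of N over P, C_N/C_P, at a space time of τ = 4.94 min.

1.64

For first-order series with pure M initially, C_N(τ) = k₁C_{M0}/(k₂−k₁)·(e^(−k₁τ) − e^(−k₂τ)).
e^(−k₁τ) = e^(−0.0427×4.94) = e^(−0.2109) = 0.8098; e^(−k₂τ) = e^(−0.9979) = 0.3687.
C_N = 0.0427×3.98/(0.202−0.0427) × (0.8098−0.3687) = 1.067×0.4412 = 0.4706 mol/dm³.
C_M = C_{M0}e^(−k₁τ) = 3.223 mol/dm³, so C_P = C_{M0}−C_M−C_N = 0.2863 mol/dm³; C_N/C_P = 1.64.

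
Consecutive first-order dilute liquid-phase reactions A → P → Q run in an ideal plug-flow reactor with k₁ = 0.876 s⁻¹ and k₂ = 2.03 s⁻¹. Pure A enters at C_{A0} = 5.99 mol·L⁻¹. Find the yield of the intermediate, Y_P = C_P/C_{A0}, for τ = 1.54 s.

The intermediate concentration in a first-order A→B→C sequence is C_P = k₁C_{A0}(e^(−k₁τ) − e^(−k₂τ))/(k₂−k₁).
e^(−k₁τ) = e^(−0.876×1.54) = e^(−1.349) = 0.2595; e^(−k₂τ) = e^(−3.126) = 0.04388.
C_P = 0.876×5.99/(2.03−0.876) × (0.2595−0.04388) = 4.547×0.2156 = 0.9804 mol·L⁻¹.
Y_P = C_P/C_{A0} = 0.9804/5.99 = 0.164.

0.164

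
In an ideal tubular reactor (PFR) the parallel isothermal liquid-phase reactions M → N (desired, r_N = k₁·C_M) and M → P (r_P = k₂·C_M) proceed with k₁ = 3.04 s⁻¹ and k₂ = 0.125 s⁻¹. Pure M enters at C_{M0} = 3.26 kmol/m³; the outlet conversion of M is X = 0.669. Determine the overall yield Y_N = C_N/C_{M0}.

0.643

C_M = C_{M0}(1−X) = 1.079 kmol/m³.
Both paths are first order in M, so the instantaneous fraction to N is constant: dC_N/d(−C_M) = k₁/(k₁+k₂) = 0.9605.
C_N = 0.9605·(C_{M0}−C_M) = 0.9605×2.181 = 2.09 kmol/m³.
Y_N = C_N/C_{M0} = 2.095/3.26 = 0.643.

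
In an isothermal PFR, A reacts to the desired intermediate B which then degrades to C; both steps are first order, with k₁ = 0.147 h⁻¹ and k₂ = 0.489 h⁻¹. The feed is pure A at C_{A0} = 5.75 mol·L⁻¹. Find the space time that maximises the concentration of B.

3.51 h

For first-order series the maximum of C_B occurs at τ_opt = ln(k₂/k₁)/(k₂−k₁).
= ln(0.489/0.147)/(0.489−0.147) = ln(3.327)/0.3420 = 1.202/0.3420 = 3.51 h.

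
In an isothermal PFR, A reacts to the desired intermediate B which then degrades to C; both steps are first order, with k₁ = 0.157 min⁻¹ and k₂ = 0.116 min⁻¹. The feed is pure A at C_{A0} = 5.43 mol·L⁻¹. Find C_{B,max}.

2.31 mol·L⁻¹

At the optimum, C_{B,max}/C_{A0} = (k₁/k₂)^[k₂/(k₂−k₁)].
= (0.157/0.116)^(0.116/(0.116−0.157)) = (1.353)^(-2.829) = 0.4247.
C_{B,max} = 0.4247×5.43 = 2.31 mol·L⁻¹.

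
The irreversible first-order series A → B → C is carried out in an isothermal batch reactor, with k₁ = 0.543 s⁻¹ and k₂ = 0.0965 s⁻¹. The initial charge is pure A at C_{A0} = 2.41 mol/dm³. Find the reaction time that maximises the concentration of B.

The intermediate peaks when r₁ = r₂, i.e. k₁e^(−k₁t) = k₂e^(−k₂t), giving t_opt = ln(k₂/k₁)/(k₂−k₁).
= ln(0.0965/0.543)/(0.0965−0.543) = ln(0.1777)/-0.4465 = -1.728/-0.4465 = 3.87 s.

3.87 s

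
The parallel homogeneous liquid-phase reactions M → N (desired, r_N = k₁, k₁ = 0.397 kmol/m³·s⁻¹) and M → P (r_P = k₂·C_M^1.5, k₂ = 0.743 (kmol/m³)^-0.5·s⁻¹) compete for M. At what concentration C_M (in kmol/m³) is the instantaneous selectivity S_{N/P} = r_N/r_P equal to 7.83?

0.167 kmol/m³

S_{N/P} = (k₁/k₂)·C_M^-1.5 ⇒ C_M = (S·k₂/k₁)^(1/(-1.5)).
= (7.83×0.743/0.397)^(-0.6667) = (14.65)^(-0.6667) = 0.167 kmol/m³.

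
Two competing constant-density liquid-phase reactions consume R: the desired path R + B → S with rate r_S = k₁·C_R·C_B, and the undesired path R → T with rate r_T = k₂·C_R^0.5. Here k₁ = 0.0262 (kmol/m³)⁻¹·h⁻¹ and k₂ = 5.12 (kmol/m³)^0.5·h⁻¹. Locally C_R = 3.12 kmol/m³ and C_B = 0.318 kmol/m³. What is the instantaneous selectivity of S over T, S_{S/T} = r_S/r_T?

S_{S/T} = r_S/r_T = (k₁·C_R·C_B)/(k₂·C_R^0.5) = (k₁/k₂)·C_R^0.5·C_B.
= (0.0262×3.120×0.3180) / (5.12×3.120^0.5) = 0.02599/9.044 = 0.00287.
Since the desired path is higher order in R, keeping C_R high (PFR or concentrated feed) favours S.

0.00287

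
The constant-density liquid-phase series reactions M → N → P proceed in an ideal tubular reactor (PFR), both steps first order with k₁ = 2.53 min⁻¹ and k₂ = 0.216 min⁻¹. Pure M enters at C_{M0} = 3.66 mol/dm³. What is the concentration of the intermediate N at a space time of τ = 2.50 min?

For first-order series with pure M initially, C_N(τ) = k₁C_{M0}/(k₂−k₁)·(e^(−k₁τ) − e^(−k₂τ)).
e^(−k₁τ) = e^(−2.53×2.50) = e^(−6.325) = 0.001791; e^(−k₂τ) = e^(−0.5400) = 0.5827.
C_N = 2.53×3.66/(0.216−2.53) × (0.001791−0.5827) = (-4.002)×(-0.5810) = 2.325 mol/dm³.

2.32 mol/dm³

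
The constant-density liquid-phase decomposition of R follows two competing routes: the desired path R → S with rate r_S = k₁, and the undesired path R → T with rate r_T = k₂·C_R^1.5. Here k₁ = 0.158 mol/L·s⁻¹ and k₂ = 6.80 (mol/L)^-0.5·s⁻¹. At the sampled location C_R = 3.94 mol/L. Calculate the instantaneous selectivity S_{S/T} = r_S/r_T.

0.00297

S_{S/T} = r_S/r_T = (k₁)/(k₂·C_R^1.5) = (k₁/k₂)·C_R^-1.5.
= (0.158) / (6.80×3.940^1.5) = 0.1580/53.18 = 0.00297.
The undesired path is higher order in R, so low C_R (CSTR or dilute feed) favours S.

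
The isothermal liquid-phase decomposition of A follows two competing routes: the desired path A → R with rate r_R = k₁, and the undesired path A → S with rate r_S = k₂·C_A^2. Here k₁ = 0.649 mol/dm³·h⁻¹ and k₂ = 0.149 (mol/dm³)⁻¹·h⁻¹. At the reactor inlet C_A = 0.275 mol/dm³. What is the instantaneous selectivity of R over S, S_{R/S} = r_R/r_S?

S_{R/S} = r_R/r_S = (k₁)/(k₂·C_A^2) = (k₁/k₂)·C_A^-2.
= (0.649) / (0.149×0.2750^2) = 0.6490/0.01127 = 57.6.

57.6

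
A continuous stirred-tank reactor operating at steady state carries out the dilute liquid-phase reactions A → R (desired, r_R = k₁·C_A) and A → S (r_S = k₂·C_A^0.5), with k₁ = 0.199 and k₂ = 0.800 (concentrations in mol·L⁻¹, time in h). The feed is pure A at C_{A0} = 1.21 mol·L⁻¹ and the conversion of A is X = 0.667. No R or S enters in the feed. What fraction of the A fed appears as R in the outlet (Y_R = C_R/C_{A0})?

0.0910

Exit C_A = C_{A0}(1−X) = 1.21×0.333 = 0.4029 mol·L⁻¹.
A CSTR operates uniformly at the exit composition, giving r_R = 0.08018 and r_S = 0.5078 (each k·C_A^n at C_A = 0.4029).
Fraction of consumed A going to R: r_R/(r_R+r_S) = 0.1364.
C_R = 0.1364·C_{A0}·X = 0.1364×1.21×0.667 = 0.110 mol·L⁻¹; Y_R = C_R/C_{A0} = 0.0910.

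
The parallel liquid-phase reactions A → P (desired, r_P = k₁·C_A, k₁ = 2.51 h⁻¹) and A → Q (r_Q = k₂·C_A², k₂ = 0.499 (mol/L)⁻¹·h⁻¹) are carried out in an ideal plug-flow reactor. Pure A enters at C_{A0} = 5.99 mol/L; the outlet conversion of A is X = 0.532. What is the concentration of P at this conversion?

1.72 mol/L

C_A = C_{A0}(1−X) = 2.803 mol/L.
Along a PFR/batch, dC_P/dC_A = −r_P/(r_P+r_Q) = −k₁/(k₁+k₂·C_A).
Integrating from C_{A0} to C_A: C_P = (2.51/0.499)·ln[(2.51+0.499·5.99)/(2.51+0.499·2.80)] = 5.030·ln(5.499/3.909) = 1.717 mol/L.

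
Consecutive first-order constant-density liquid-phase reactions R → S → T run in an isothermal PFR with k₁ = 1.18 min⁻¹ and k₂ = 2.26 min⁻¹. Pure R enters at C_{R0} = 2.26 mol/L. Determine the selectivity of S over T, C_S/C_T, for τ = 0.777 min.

0.704

The intermediate concentration in a first-order A→B→C sequence is C_S = k₁C_{R0}(e^(−k₁τ) − e^(−k₂τ))/(k₂−k₁).
e^(−k₁τ) = e^(−1.18×0.777) = e^(−0.9169) = 0.3998; e^(−k₂τ) = e^(−1.756) = 0.1727.
C_S = 1.18×2.26/(2.26−1.18) × (0.3998−0.1727) = 2.469×0.2270 = 0.5606 mol/L.
C_R = C_{R0}e^(−k₁τ) = 0.9035 mol/L, so C_T = C_{R0}−C_R−C_S = 0.7959 mol/L; C_S/C_T = 0.704.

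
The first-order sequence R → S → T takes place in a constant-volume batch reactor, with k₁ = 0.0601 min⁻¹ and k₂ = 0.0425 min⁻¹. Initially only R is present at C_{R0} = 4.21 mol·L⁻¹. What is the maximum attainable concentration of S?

For a first-order series the maximum intermediate yield is C_{S,max}/C_{R0} = (k₁/k₂)^[k₂/(k₂−k₁)].
= (0.0601/0.0425)^(0.0425/(0.0425−0.0601)) = (1.414)^(-2.415) = 0.4331.
C_{S,max} = 0.4331×4.21 = 1.82 mol·L⁻¹.

1.82 mol·L⁻¹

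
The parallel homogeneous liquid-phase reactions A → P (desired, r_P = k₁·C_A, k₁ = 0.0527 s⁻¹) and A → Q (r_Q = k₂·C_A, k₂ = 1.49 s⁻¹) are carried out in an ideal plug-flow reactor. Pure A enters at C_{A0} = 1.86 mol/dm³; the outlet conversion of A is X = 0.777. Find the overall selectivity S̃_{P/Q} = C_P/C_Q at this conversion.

C_A = C_{A0}(1−X) = 0.4148 mol/dm³.
Both paths are first order in A, so the instantaneous fraction to P is constant: dC_P/d(−C_A) = k₁/(k₁+k₂) = 0.03416.
C_P = 0.03416·(C_{A0}−C_A) = 0.03416×1.445 = 0.0494 mol/dm³.
C_Q = (C_{A0}−C_A)−C_P = 1.396 mol/dm³; S̃_{P/Q} = 0.04937/1.396 = 0.0354.

0.0354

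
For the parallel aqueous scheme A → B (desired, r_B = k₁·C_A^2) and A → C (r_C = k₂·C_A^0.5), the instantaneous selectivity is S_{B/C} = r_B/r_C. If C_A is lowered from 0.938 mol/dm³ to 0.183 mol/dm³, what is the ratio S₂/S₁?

0.0862

S_{B/C} = (k₁/k₂)·C_A^1.5, so S₂/S₁ = (C_{A,2}/C_{A,1})^1.5.
= (0.183/0.938)^1.5 = (0.1951)^1.5 = 0.0862.
Selectivity toward B falls as C_A falls — high-concentration operation is favoured.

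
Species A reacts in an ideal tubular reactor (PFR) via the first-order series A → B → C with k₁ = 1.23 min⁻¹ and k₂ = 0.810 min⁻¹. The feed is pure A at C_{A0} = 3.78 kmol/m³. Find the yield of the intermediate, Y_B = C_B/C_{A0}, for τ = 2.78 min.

The intermediate concentration in a first-order A→B→C sequence is C_B = k₁C_{A0}(e^(−k₁τ) − e^(−k₂τ))/(k₂−k₁).
e^(−k₁τ) = e^(−1.23×2.78) = e^(−3.419) = 0.03273; e^(−k₂τ) = e^(−2.252) = 0.1052.
C_B = 1.23×3.78/(0.810−1.23) × (0.03273−0.1052) = (-11.07)×(-0.07248) = 0.8023 kmol/m³.
Y_B = C_B/C_{A0} = 0.8023/3.78 = 0.212.

0.212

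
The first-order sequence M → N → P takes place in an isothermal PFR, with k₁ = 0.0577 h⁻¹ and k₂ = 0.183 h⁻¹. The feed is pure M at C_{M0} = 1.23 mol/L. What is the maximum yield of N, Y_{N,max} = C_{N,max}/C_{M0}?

0.185

Evaluating C_N at τ_opt = ln(k₂/k₁)/(k₂−k₁) gives C_{N,max}/C_{M0} = (k₁/k₂)^[k₂/(k₂−k₁)].
= (0.0577/0.183)^(0.183/(0.183−0.0577)) = (0.3153)^(1.460) = 0.1853.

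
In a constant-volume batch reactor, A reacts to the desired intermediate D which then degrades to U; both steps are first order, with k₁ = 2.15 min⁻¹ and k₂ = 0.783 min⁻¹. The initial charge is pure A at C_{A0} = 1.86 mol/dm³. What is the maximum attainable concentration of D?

1.04 mol/dm³

For a first-order series the maximum intermediate yield is C_{D,max}/C_{A0} = (k₁/k₂)^[k₂/(k₂−k₁)].
= (2.15/0.783)^(0.783/(0.783−2.15)) = (2.746)^(-0.5728) = 0.5607.
C_{D,max} = 0.5607×1.86 = 1.04 mol/dm³.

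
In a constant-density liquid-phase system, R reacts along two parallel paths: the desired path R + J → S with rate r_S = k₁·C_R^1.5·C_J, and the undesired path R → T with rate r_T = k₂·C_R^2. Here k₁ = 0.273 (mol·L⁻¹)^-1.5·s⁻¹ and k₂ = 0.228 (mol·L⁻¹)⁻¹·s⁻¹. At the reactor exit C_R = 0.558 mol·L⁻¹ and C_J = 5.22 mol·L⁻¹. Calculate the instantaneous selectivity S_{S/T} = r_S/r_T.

8.37

S_{S/T} = r_S/r_T = (k₁·C_R^1.5·C_J)/(k₂·C_R^2) = (k₁/k₂)·C_R^-0.5·C_J.
= (0.273×0.5580^1.5×5.220) / (0.228×0.5580^2) = 0.5940/0.07099 = 8.37.
The undesired path is higher order in R, so low C_R (CSTR or dilute feed) favours S.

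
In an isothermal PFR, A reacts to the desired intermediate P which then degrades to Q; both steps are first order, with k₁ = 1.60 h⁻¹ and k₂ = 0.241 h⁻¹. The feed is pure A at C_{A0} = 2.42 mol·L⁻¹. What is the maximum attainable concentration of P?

1.73 mol·L⁻¹

For a first-order series the maximum intermediate yield is C_{P,max}/C_{A0} = (k₁/k₂)^[k₂/(k₂−k₁)].
= (1.60/0.241)^(0.241/(0.241−1.60)) = (6.639)^(-0.1773) = 0.7148.
C_{P,max} = 0.7148×2.42 = 1.73 mol·L⁻¹.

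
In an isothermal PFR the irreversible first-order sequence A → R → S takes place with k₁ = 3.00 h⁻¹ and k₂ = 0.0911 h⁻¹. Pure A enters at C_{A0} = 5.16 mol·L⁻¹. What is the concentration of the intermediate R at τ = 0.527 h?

3.98 mol·L⁻¹

For first-order series with pure A initially, C_R(τ) = k₁C_{A0}/(k₂−k₁)·(e^(−k₁τ) − e^(−k₂τ)).
e^(−k₁τ) = e^(−3.00×0.527) = e^(−1.581) = 0.2058; e^(−k₂τ) = e^(−0.04801) = 0.9531.
C_R = 3.00×5.16/(0.0911−3.00) × (0.2058−0.9531) = (-5.322)×(-0.7474) = 3.977 mol·L⁻¹.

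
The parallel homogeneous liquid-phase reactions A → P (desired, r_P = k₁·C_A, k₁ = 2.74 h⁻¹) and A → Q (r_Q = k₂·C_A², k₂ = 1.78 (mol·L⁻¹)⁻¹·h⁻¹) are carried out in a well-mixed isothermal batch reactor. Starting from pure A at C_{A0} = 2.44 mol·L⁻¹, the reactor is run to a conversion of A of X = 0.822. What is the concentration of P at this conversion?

C_A = C_{A0}(1−X) = 0.4343 mol·L⁻¹.
Along a PFR/batch, dC_P/dC_A = −r_P/(r_P+r_Q) = −k₁/(k₁+k₂·C_A).
Integrating from C_{A0} to C_A: C_P = (2.74/1.78)·ln[(2.74+1.78·2.44)/(2.74+1.78·0.434)] = 1.539·ln(7.083/3.513) = 1.079 mol·L⁻¹.

1.08 mol·L⁻¹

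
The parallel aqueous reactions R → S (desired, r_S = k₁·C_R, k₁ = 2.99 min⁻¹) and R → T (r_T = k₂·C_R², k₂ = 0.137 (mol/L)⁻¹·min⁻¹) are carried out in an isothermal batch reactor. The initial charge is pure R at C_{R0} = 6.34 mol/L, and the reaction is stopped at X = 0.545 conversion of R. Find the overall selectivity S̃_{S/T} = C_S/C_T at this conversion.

C_R = C_{R0}(1−X) = 2.885 mol/L.
Along a PFR/batch, dC_S/dC_R = −r_S/(r_S+r_T) = −k₁/(k₁+k₂·C_R).
Integrating from C_{R0} to C_R: C_S = (2.99/0.137)·ln[(2.99+0.137·6.34)/(2.99+0.137·2.88)] = 21.82·ln(3.859/3.385) = 2.857 mol/L.
C_T = (C_{R0}−C_R)−C_S = 0.5988 mol/L; S̃_{S/T} = 2.857/0.5988 = 4.77.

4.77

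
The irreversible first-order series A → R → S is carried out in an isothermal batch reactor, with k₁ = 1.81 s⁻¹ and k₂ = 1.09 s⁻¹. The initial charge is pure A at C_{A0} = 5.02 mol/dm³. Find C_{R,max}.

Evaluating C_R at t_opt = ln(k₂/k₁)/(k₂−k₁) gives C_{R,max}/C_{A0} = (k₁/k₂)^[k₂/(k₂−k₁)].
= (1.81/1.09)^(1.09/(1.09−1.81)) = (1.661)^(-1.514) = 0.4640.
C_{R,max} = 0.4640×5.02 = 2.33 mol/dm³.

2.33 mol/dm³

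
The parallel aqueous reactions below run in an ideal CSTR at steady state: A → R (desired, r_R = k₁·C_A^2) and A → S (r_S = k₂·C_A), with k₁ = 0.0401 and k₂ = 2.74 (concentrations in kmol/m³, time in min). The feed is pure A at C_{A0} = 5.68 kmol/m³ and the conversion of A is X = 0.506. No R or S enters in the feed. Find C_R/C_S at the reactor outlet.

Exit C_A = C_{A0}(1−X) = 5.68×0.494 = 2.806 kmol/m³.
A CSTR operates uniformly at the exit composition, giving r_R = 0.3157 and r_S = 7.688 (each k·C_A^n at C_A = 2.806).
Overall selectivity = C_R/C_S = r_Rτ/(r_Sτ) = r_R/r_S = 0.0411.

0.0411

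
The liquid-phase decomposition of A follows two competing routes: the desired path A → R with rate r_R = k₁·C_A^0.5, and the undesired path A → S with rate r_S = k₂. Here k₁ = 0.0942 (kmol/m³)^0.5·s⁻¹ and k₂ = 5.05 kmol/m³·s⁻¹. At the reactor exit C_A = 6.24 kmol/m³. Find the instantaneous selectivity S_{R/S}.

0.0466

S_{R/S} = r_R/r_S = (k₁·C_A^0.5)/(k₂) = (k₁/k₂)·C_A^0.5.
= (0.0942×6.240^0.5) / (5.05) = 0.2353/5.050 = 0.0466.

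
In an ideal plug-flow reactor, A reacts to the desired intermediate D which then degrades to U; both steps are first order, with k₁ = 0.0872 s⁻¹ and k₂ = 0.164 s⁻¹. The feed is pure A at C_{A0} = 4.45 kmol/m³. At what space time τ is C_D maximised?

8.22 s

For first-order series the maximum of C_D occurs at τ_opt = ln(k₂/k₁)/(k₂−k₁).
= ln(0.164/0.0872)/(0.164−0.0872) = ln(1.881)/0.07680 = 0.6317/0.07680 = 8.22 s.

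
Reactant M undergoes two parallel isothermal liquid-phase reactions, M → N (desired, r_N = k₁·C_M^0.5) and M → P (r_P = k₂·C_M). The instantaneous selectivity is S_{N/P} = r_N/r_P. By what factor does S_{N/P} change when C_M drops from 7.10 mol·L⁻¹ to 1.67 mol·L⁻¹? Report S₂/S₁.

2.06

S_{N/P} = (k₁/k₂)·C_M^-0.5, so S₂/S₁ = (C_{M,2}/C_{M,1})^-0.5.
= (1.67/7.10)^(-0.5) = (0.2352)^(-0.5) = 2.06.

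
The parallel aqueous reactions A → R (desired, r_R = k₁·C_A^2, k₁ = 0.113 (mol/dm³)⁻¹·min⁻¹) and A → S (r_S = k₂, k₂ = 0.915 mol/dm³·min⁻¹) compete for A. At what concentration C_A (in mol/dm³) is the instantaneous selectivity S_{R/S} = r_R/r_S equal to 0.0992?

0.896 mol/dm³

S_{R/S} = (k₁/k₂)·C_A^2 ⇒ C_A = (S·k₂/k₁)^(0.5).
= (0.0992×0.915/0.113)^(0.5) = (0.8033)^(0.5) = 0.896 mol/dm³.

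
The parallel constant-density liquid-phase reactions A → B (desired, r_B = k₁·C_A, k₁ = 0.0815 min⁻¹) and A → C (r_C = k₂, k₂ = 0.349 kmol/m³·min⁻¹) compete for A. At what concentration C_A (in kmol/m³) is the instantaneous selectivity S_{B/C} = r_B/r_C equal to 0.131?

0.561 kmol/m³

S_{B/C} = (k₁/k₂)·C_A ⇒ C_A = S·k₂/k₁.
= 0.131×0.349/0.0815 = 0.561 kmol/m³.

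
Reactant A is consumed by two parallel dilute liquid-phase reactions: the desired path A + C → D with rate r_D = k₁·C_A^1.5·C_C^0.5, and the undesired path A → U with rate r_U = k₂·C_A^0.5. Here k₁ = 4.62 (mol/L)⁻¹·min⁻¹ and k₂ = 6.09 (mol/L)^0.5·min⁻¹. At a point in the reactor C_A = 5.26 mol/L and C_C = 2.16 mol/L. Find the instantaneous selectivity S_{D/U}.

5.86

S_{D/U} = r_D/r_U = (k₁·C_A^1.5·C_C^0.5)/(k₂·C_A^0.5) = (k₁/k₂)·C_A·C_C^0.5.
= (4.62×5.260^1.5×2.160^0.5) / (6.09×5.260^0.5) = 81.91/13.97 = 5.86.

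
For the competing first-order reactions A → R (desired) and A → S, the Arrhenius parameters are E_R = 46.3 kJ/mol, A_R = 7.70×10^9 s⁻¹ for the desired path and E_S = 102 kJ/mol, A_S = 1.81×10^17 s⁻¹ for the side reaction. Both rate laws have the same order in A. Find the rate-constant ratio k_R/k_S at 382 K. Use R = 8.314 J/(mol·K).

With equal orders, S_{R/S} = k_R/k_S = (A_R/A_S)·exp[(E_S−E_R)/(RT)].
(E_S−E_R)/(RT) = (102−46.3)×10³/(8.314×382) = 55700/3176 = 17.54.
k_R/k_S = (7.70×10^9/1.81×10^17)·exp(17.54) = 4.254×10^-8 × 4.137×10^7 = 1.76.
Since E_R < E_S, lowering the temperature improves selectivity toward R.

1.76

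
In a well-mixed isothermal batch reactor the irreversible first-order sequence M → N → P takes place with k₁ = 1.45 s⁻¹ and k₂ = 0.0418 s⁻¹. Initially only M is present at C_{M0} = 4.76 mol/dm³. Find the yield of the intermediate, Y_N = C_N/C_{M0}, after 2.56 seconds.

Solving the coupled first-order balances gives C_N(t) = [k₁/(k₂−k₁)]·C_{M0}·(e^(−k₁t) − e^(−k₂t)).
e^(−k₁t) = e^(−1.45×2.56) = e^(−3.712) = 0.02443; e^(−k₂t) = e^(−0.1070) = 0.8985.
C_N = 1.45×4.76/(0.0418−1.45) × (0.02443−0.8985) = (-4.901)×(-0.8741) = 4.284 mol/dm³.
Y_N = C_N/C_{M0} = 4.284/4.76 = 0.900.

0.900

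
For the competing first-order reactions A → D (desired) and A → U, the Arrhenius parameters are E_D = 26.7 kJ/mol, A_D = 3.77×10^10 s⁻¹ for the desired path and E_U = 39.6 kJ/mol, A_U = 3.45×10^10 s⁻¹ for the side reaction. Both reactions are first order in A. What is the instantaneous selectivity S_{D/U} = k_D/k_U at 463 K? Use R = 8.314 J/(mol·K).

k_D/k_U = (A_D/A_U)·exp[−(E_D−E_U)/(RT)] = (A_D/A_U)·exp[(E_U−E_D)/(RT)].
(E_U−E_D)/(RT) = (39.6−26.7)×10³/(8.314×463) = 12900/3849 = 3.351.
k_D/k_U = (3.77×10^10/3.45×10^10)·exp(3.351) = 1.093 × 28.54 = 31.2.

31.2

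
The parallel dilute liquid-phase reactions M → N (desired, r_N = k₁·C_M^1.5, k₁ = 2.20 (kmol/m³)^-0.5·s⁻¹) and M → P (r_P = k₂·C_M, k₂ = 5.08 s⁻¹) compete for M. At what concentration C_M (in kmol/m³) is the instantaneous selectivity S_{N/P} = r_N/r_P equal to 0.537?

S_{N/P} = (k₁/k₂)·C_M^0.5 ⇒ C_M = (S·k₂/k₁)^(2).
= (0.537×5.08/2.20)^(2) = (1.240)^(2) = 1.54 kmol/m³.

1.54 kmol/m³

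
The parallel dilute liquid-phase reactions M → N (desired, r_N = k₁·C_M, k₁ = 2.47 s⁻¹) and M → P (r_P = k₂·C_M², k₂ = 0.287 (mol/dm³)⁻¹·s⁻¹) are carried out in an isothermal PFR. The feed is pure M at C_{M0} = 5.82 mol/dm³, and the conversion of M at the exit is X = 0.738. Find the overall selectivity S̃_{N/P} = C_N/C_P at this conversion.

C_M = C_{M0}(1−X) = 1.525 mol/dm³.
Along a PFR/batch, dC_N/dC_M = −r_N/(r_N+r_P) = −k₁/(k₁+k₂·C_M).
Integrating from C_{M0} to C_M: C_N = (2.47/0.287)·ln[(2.47+0.287·5.82)/(2.47+0.287·1.52)] = 8.606·ln(4.140/2.908) = 3.042 mol/dm³.
C_P = (C_{M0}−C_M)−C_N = 1.253 mol/dm³; S̃_{N/P} = 3.042/1.253 = 2.43.

2.43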